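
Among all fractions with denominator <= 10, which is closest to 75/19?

Expand x = 75/19 as a continued fraction with the Euclidean algorithm:
  75 = 3*19 + 18, so a_0 = 3.
  19 = 1*18 + 1, so a_1 = 1.
  18 = 18*1 + 0, so a_2 = 18.
so x = [3; 1, 18].
Convergents (p_i = a_i*p_{i-1} + p_{i-2}, q_i = a_i*q_{i-1} + q_{i-2} with p_{-2}=0, p_{-1}=1, q_{-2}=1, q_{-1}=0), until the denominator exceeds 10:
  i=0: a_0=3, p_0 = 3*1 + 0 = 3, q_0 = 3*0 + 1 = 1.
  i=1: a_1=1, p_1 = 1*3 + 1 = 4, q_1 = 1*1 + 0 = 1.
  i=2: a_2=18, p_2 = 18*4 + 3 = 75, q_2 = 18*1 + 1 = 19.
q_2 = 19 > 10, so the last convergent with denominator <= 10 is p_1/q_1 = 4/1.
The closest fraction with denominator <= 10 is either p_1/q_1 or the intermediate fraction (k*p_1 + p_0)/(k*q_1 + q_0) with the largest k >= 1 whose denominator stays <= 10; these approach x as k grows, and every other convergent or intermediate fraction in range is farther away.
Largest k: floor((10 - q_0)/q_1) = floor((10 - 1)/1) = 9.
That gives (9*4 + 3)/(9*1 + 1) = 39/10.
Compare the errors: |x - 4/1| = |75*1 - 4*19|/(19*1) = 1/19, and |x - 39/10| = |75*10 - 39*19|/(19*10) = 9/190.
Cross-multiplying, 9*19 = 171 < 190 = 1*190, so 9/190 is smaller: the intermediate fraction 39/10 is closer to x than 4/1.

39/10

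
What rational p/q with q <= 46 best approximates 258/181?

57/40

Expand x = 258/181 as a continued fraction with the Euclidean algorithm:
  258 = 1*181 + 77, so a_0 = 1.
  181 = 2*77 + 27, so a_1 = 2.
  77 = 2*27 + 23, so a_2 = 2.
  27 = 1*23 + 4, so a_3 = 1.
  23 = 5*4 + 3, so a_4 = 5.
  4 = 1*3 + 1, so a_5 = 1.
  3 = 3*1 + 0, so a_6 = 3.
so x = [1; 2, 2, 1, 5, 1, 3].
Convergents (p_i = a_i*p_{i-1} + p_{i-2}, q_i = a_i*q_{i-1} + q_{i-2} with p_{-2}=0, p_{-1}=1, q_{-2}=1, q_{-1}=0), until the denominator exceeds 46:
  i=0: a_0=1, p_0 = 1*1 + 0 = 1, q_0 = 1*0 + 1 = 1.
  i=1: a_1=2, p_1 = 2*1 + 1 = 3, q_1 = 2*1 + 0 = 2.
  i=2: a_2=2, p_2 = 2*3 + 1 = 7, q_2 = 2*2 + 1 = 5.
  i=3: a_3=1, p_3 = 1*7 + 3 = 10, q_3 = 1*5 + 2 = 7.
  i=4: a_4=5, p_4 = 5*10 + 7 = 57, q_4 = 5*7 + 5 = 40.
  i=5: a_5=1, p_5 = 1*57 + 10 = 67, q_5 = 1*40 + 7 = 47.
q_5 = 47 > 46, so the last convergent with denominator <= 46 is p_4/q_4 = 57/40.
The closest fraction with denominator <= 46 is either p_4/q_4 or the intermediate fraction (k*p_4 + p_3)/(k*q_4 + q_3) with the largest k >= 1 whose denominator stays <= 46; these approach x as k grows, and every other convergent or intermediate fraction in range is farther away.
Largest k: floor((46 - q_3)/q_4) = floor((46 - 7)/40) = 0.
Since k = 0, no intermediate fraction beyond p_4/q_4 has denominator <= 46, so the convergent 57/40 is the closest (its error is |258*40 - 57*181|/(181*40) = 3/7240).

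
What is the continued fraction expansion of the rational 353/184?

Run the Euclidean algorithm on 353 and 184; the successive quotients are the partial quotients a_0, a_1, ... (each step inverts the fractional part left over by the previous one):
  353 = 1*184 + 169, so a_0 = 1.
  184 = 1*169 + 15, so a_1 = 1.
  169 = 11*15 + 4, so a_2 = 11.
  15 = 3*4 + 3, so a_3 = 3.
  4 = 1*3 + 1, so a_4 = 1.
  3 = 3*1 + 0, so a_5 = 3.
The remainder reaches 0 after 6 divisions, so the expansion has 6 partial quotients, read off in order.

[1; 1, 11, 3, 1, 3]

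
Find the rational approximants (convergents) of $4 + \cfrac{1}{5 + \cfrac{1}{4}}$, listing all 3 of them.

Using the convergent recurrence p_i = a_i*p_{i-1} + p_{i-2}, q_i = a_i*q_{i-1} + q_{i-2} with p_{-2}=0, p_{-1}=1, q_{-2}=1, q_{-1}=0:
  i=0: a_0=4, p_0 = 4*1 + 0 = 4, q_0 = 4*0 + 1 = 1.
  i=1: a_1=5, p_1 = 5*4 + 1 = 21, q_1 = 5*1 + 0 = 5.
  i=2: a_2=4, p_2 = 4*21 + 4 = 88, q_2 = 4*5 + 1 = 21.

4/1, 21/5, 88/21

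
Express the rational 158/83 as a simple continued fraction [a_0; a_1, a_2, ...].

Run the Euclidean algorithm on 158 and 83; the successive quotients are the partial quotients a_0, a_1, ... (each step inverts the fractional part left over by the previous one):
  158 = 1*83 + 75, so a_0 = 1.
  83 = 1*75 + 8, so a_1 = 1.
  75 = 9*8 + 3, so a_2 = 9.
  8 = 2*3 + 2, so a_3 = 2.
  3 = 1*2 + 1, so a_4 = 1.
  2 = 2*1 + 0, so a_5 = 2.
The remainder reaches 0 after 6 divisions, so the expansion has 6 partial quotients, read off in order.

[1; 1, 9, 2, 1, 2]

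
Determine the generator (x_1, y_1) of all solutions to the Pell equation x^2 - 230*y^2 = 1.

(x, y) = (91, 6)

First expand sqrt(230) as a continued fraction. With x_i = (sqrt(230) + m_i)/d_i and (m_0, d_0) = (0, 1): a_0 = floor(sqrt(230)) = 15, since 15^2 = 225 <= 230 < 256 = 16^2.
Iterate m_{i+1} = d_i*a_i - m_i, d_{i+1} = (230 - m_{i+1}^2)/d_i, a_{i+1} = floor((a_0 + m_{i+1})/d_{i+1}):
  m_1 = 1*15 - 0 = 15, d_1 = (230 - 15^2)/1 = 5/1 = 5, a_1 = floor((15 + 15)/5) = 6.
  m_2 = 5*6 - 15 = 15, d_2 = (230 - 15^2)/5 = 5/5 = 1, a_2 = floor((15 + 15)/1) = 30.
  m_3 = 1*30 - 15 = 15, d_3 = (230 - 15^2)/1 = 5/1 = 5: (m_3, d_3) = (m_1, d_1) = (15, 5), so from here the quotients repeat a_1, a_2; the period length is 2.
So sqrt(230) = [15; (6, 30)] with period length k = 2.
k is even, so the fundamental solution of x^2 - 230y^2 = 1 is (p_{k-1}, q_{k-1}) = (p_1, q_1); compute convergents through index 1.
Convergents (p_i = a_i*p_{i-1} + p_{i-2}, q_i = a_i*q_{i-1} + q_{i-2} with p_{-2}=0, p_{-1}=1, q_{-2}=1, q_{-1}=0):
  i=0: a_0=15, p_0 = 15*1 + 0 = 15, q_0 = 15*0 + 1 = 1.
  i=1: a_1=6, p_1 = 6*15 + 1 = 91, q_1 = 6*1 + 0 = 6.
Check: 91^2 - 230*6^2 = 8281 - 8280 = 1, so (x, y) = (91, 6) solves the equation, and by the theorem it is the least positive solution.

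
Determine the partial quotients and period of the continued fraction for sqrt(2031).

[45; (15, 90)]

Write x_i = (sqrt(2031) + m_i)/d_i with (m_0, d_0) = (0, 1). a_0 = floor(sqrt(2031)) = 45, since 45^2 = 2025 <= 2031 < 2116 = 46^2.
Iterate m_{i+1} = d_i*a_i - m_i, d_{i+1} = (2031 - m_{i+1}^2)/d_i, a_{i+1} = floor((a_0 + m_{i+1})/d_{i+1}):
  m_1 = 1*45 - 0 = 45, d_1 = (2031 - 45^2)/1 = 6/1 = 6, a_1 = floor((45 + 45)/6) = 15.
  m_2 = 6*15 - 45 = 45, d_2 = (2031 - 45^2)/6 = 6/6 = 1, a_2 = floor((45 + 45)/1) = 90.
  m_3 = 1*90 - 45 = 45, d_3 = (2031 - 45^2)/1 = 6/1 = 6: (m_3, d_3) = (m_1, d_1) = (45, 6), so from here the quotients repeat a_1, a_2; the period length is 2.
Hence the expansion of sqrt(2031) is a_0 = 45 followed by the repeating block 15, 90 (period 2).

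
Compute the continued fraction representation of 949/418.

[2; 3, 1, 2, 3, 11]

Run the Euclidean algorithm on 949 and 418; the successive quotients are the partial quotients a_0, a_1, ... (each step inverts the fractional part left over by the previous one):
  949 = 2*418 + 113, so a_0 = 2.
  418 = 3*113 + 79, so a_1 = 3.
  113 = 1*79 + 34, so a_2 = 1.
  79 = 2*34 + 11, so a_3 = 2.
  34 = 3*11 + 1, so a_4 = 3.
  11 = 11*1 + 0, so a_5 = 11.
The remainder reaches 0 after 6 divisions, so the expansion has 6 partial quotients, read off in order.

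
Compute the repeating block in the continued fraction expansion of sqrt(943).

Write x_i = (sqrt(943) + m_i)/d_i with (m_0, d_0) = (0, 1). a_0 = floor(sqrt(943)) = 30, since 30^2 = 900 <= 943 < 961 = 31^2.
Iterate m_{i+1} = d_i*a_i - m_i, d_{i+1} = (943 - m_{i+1}^2)/d_i, a_{i+1} = floor((a_0 + m_{i+1})/d_{i+1}):
  m_1 = 1*30 - 0 = 30, d_1 = (943 - 30^2)/1 = 43/1 = 43, a_1 = floor((30 + 30)/43) = 1.
  m_2 = 43*1 - 30 = 13, d_2 = (943 - 13^2)/43 = 774/43 = 18, a_2 = floor((30 + 13)/18) = 2.
  m_3 = 18*2 - 13 = 23, d_3 = (943 - 23^2)/18 = 414/18 = 23, a_3 = floor((30 + 23)/23) = 2.
  m_4 = 23*2 - 23 = 23, d_4 = (943 - 23^2)/23 = 414/23 = 18, a_4 = floor((30 + 23)/18) = 2.
  m_5 = 18*2 - 23 = 13, d_5 = (943 - 13^2)/18 = 774/18 = 43, a_5 = floor((30 + 13)/43) = 1.
  m_6 = 43*1 - 13 = 30, d_6 = (943 - 30^2)/43 = 43/43 = 1, a_6 = floor((30 + 30)/1) = 60.
  m_7 = 1*60 - 30 = 30, d_7 = (943 - 30^2)/1 = 43/1 = 43: (m_7, d_7) = (m_1, d_1) = (30, 43), so from here the quotients repeat a_1, ..., a_6; the period length is 6.
Hence the expansion of sqrt(943) is a_0 = 30 followed by the repeating block 1, 2, 2, 2, 1, 60 (period 6).

[30; (1, 2, 2, 2, 1, 60)]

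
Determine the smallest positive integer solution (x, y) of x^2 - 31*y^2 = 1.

First expand sqrt(31) as a continued fraction. With x_i = (sqrt(31) + m_i)/d_i and (m_0, d_0) = (0, 1): a_0 = floor(sqrt(31)) = 5, since 5^2 = 25 <= 31 < 36 = 6^2.
Iterate m_{i+1} = d_i*a_i - m_i, d_{i+1} = (31 - m_{i+1}^2)/d_i, a_{i+1} = floor((a_0 + m_{i+1})/d_{i+1}):
  m_1 = 1*5 - 0 = 5, d_1 = (31 - 5^2)/1 = 6/1 = 6, a_1 = floor((5 + 5)/6) = 1.
  m_2 = 6*1 - 5 = 1, d_2 = (31 - 1^2)/6 = 30/6 = 5, a_2 = floor((5 + 1)/5) = 1.
  m_3 = 5*1 - 1 = 4, d_3 = (31 - 4^2)/5 = 15/5 = 3, a_3 = floor((5 + 4)/3) = 3.
  m_4 = 3*3 - 4 = 5, d_4 = (31 - 5^2)/3 = 6/3 = 2, a_4 = floor((5 + 5)/2) = 5.
  m_5 = 2*5 - 5 = 5, d_5 = (31 - 5^2)/2 = 6/2 = 3, a_5 = floor((5 + 5)/3) = 3.
  m_6 = 3*3 - 5 = 4, d_6 = (31 - 4^2)/3 = 15/3 = 5, a_6 = floor((5 + 4)/5) = 1.
  m_7 = 5*1 - 4 = 1, d_7 = (31 - 1^2)/5 = 30/5 = 6, a_7 = floor((5 + 1)/6) = 1.
  m_8 = 6*1 - 1 = 5, d_8 = (31 - 5^2)/6 = 6/6 = 1, a_8 = floor((5 + 5)/1) = 10.
  m_9 = 1*10 - 5 = 5, d_9 = (31 - 5^2)/1 = 6/1 = 6: (m_9, d_9) = (m_1, d_1) = (5, 6), so from here the quotients repeat a_1, ..., a_8; the period length is 8.
So sqrt(31) = [5; (1, 1, 3, 5, 3, 1, 1, 10)] with period length k = 8.
k is even, so the fundamental solution of x^2 - 31y^2 = 1 is (p_{k-1}, q_{k-1}) = (p_7, q_7); compute convergents through index 7.
Convergents (p_i = a_i*p_{i-1} + p_{i-2}, q_i = a_i*q_{i-1} + q_{i-2} with p_{-2}=0, p_{-1}=1, q_{-2}=1, q_{-1}=0):
  i=0: a_0=5, p_0 = 5*1 + 0 = 5, q_0 = 5*0 + 1 = 1.
  i=1: a_1=1, p_1 = 1*5 + 1 = 6, q_1 = 1*1 + 0 = 1.
  i=2: a_2=1, p_2 = 1*6 + 5 = 11, q_2 = 1*1 + 1 = 2.
  i=3: a_3=3, p_3 = 3*11 + 6 = 39, q_3 = 3*2 + 1 = 7.
  i=4: a_4=5, p_4 = 5*39 + 11 = 206, q_4 = 5*7 + 2 = 37.
  i=5: a_5=3, p_5 = 3*206 + 39 = 657, q_5 = 3*37 + 7 = 118.
  i=6: a_6=1, p_6 = 1*657 + 206 = 863, q_6 = 1*118 + 37 = 155.
  i=7: a_7=1, p_7 = 1*863 + 657 = 1520, q_7 = 1*155 + 118 = 273.
Check: 1520^2 - 31*273^2 = 2310400 - 2310399 = 1, so (x, y) = (1520, 273) solves the equation, and by the theorem it is the least positive solution.

(x, y) = (1520, 273)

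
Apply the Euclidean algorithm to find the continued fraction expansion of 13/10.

Run the Euclidean algorithm on 13 and 10; the successive quotients are the partial quotients a_0, a_1, ... (each step inverts the fractional part left over by the previous one):
  13 = 1*10 + 3, so a_0 = 1.
  10 = 3*3 + 1, so a_1 = 3.
  3 = 3*1 + 0, so a_2 = 3.
The remainder reaches 0 after 3 divisions, so the expansion has 3 partial quotients, read off in order.

[1; 3, 3]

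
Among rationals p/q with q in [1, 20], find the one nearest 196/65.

3/1

Expand x = 196/65 as a continued fraction with the Euclidean algorithm:
  196 = 3*65 + 1, so a_0 = 3.
  65 = 65*1 + 0, so a_1 = 65.
so x = [3; 65].
Convergents (p_i = a_i*p_{i-1} + p_{i-2}, q_i = a_i*q_{i-1} + q_{i-2} with p_{-2}=0, p_{-1}=1, q_{-2}=1, q_{-1}=0), until the denominator exceeds 20:
  i=0: a_0=3, p_0 = 3*1 + 0 = 3, q_0 = 3*0 + 1 = 1.
  i=1: a_1=65, p_1 = 65*3 + 1 = 196, q_1 = 65*1 + 0 = 65.
q_1 = 65 > 20, so the last convergent with denominator <= 20 is p_0/q_0 = 3/1.
The closest fraction with denominator <= 20 is either p_0/q_0 or the intermediate fraction (k*p_0 + p_{-1})/(k*q_0 + q_{-1}) with the largest k >= 1 whose denominator stays <= 20; these approach x as k grows, and every other convergent or intermediate fraction in range is farther away.
Largest k: floor((20 - q_{-1})/q_0) = floor((20 - 0)/1) = 20 (using the seeds p_{-1} = 1, q_{-1} = 0).
That gives (20*3 + 1)/(20*1 + 0) = 61/20.
Compare the errors: |x - 3/1| = |196*1 - 3*65|/(65*1) = 1/65, and |x - 61/20| = |196*20 - 61*65|/(65*20) = 45/1300.
Cross-multiplying, 1*1300 = 1300 < 2925 = 45*65, so 1/65 is smaller: the convergent 3/1 is closer to x than 61/20.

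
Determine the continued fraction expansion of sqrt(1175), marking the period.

[34; (3, 1, 1, 2, 5, 1, 5, 2, 1, 1, 3, 68)]

Write x_i = (sqrt(1175) + m_i)/d_i with (m_0, d_0) = (0, 1). a_0 = floor(sqrt(1175)) = 34, since 34^2 = 1156 <= 1175 < 1225 = 35^2.
Iterate m_{i+1} = d_i*a_i - m_i, d_{i+1} = (1175 - m_{i+1}^2)/d_i, a_{i+1} = floor((a_0 + m_{i+1})/d_{i+1}):
  m_1 = 1*34 - 0 = 34, d_1 = (1175 - 34^2)/1 = 19/1 = 19, a_1 = floor((34 + 34)/19) = 3.
  m_2 = 19*3 - 34 = 23, d_2 = (1175 - 23^2)/19 = 646/19 = 34, a_2 = floor((34 + 23)/34) = 1.
  m_3 = 34*1 - 23 = 11, d_3 = (1175 - 11^2)/34 = 1054/34 = 31, a_3 = floor((34 + 11)/31) = 1.
  m_4 = 31*1 - 11 = 20, d_4 = (1175 - 20^2)/31 = 775/31 = 25, a_4 = floor((34 + 20)/25) = 2.
  m_5 = 25*2 - 20 = 30, d_5 = (1175 - 30^2)/25 = 275/25 = 11, a_5 = floor((34 + 30)/11) = 5.
  m_6 = 11*5 - 30 = 25, d_6 = (1175 - 25^2)/11 = 550/11 = 50, a_6 = floor((34 + 25)/50) = 1.
  m_7 = 50*1 - 25 = 25, d_7 = (1175 - 25^2)/50 = 550/50 = 11, a_7 = floor((34 + 25)/11) = 5.
  m_8 = 11*5 - 25 = 30, d_8 = (1175 - 30^2)/11 = 275/11 = 25, a_8 = floor((34 + 30)/25) = 2.
  m_9 = 25*2 - 30 = 20, d_9 = (1175 - 20^2)/25 = 775/25 = 31, a_9 = floor((34 + 20)/31) = 1.
  m_10 = 31*1 - 20 = 11, d_10 = (1175 - 11^2)/31 = 1054/31 = 34, a_10 = floor((34 + 11)/34) = 1.
  m_11 = 34*1 - 11 = 23, d_11 = (1175 - 23^2)/34 = 646/34 = 19, a_11 = floor((34 + 23)/19) = 3.
  m_12 = 19*3 - 23 = 34, d_12 = (1175 - 34^2)/19 = 19/19 = 1, a_12 = floor((34 + 34)/1) = 68.
  m_13 = 1*68 - 34 = 34, d_13 = (1175 - 34^2)/1 = 19/1 = 19: (m_13, d_13) = (m_1, d_1) = (34, 19), so from here the quotients repeat a_1, ..., a_12; the period length is 12.
Hence the expansion of sqrt(1175) is a_0 = 34 followed by the repeating block 3, 1, 1, 2, 5, 1, 5, 2, 1, 1, 3, 68 (period 12).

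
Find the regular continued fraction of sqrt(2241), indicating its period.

[47; (2, 1, 18, 3, 1, 2, 1, 3, 18, 1, 2, 94)]

Write x_i = (sqrt(2241) + m_i)/d_i with (m_0, d_0) = (0, 1). a_0 = floor(sqrt(2241)) = 47, since 47^2 = 2209 <= 2241 < 2304 = 48^2.
Iterate m_{i+1} = d_i*a_i - m_i, d_{i+1} = (2241 - m_{i+1}^2)/d_i, a_{i+1} = floor((a_0 + m_{i+1})/d_{i+1}):
  m_1 = 1*47 - 0 = 47, d_1 = (2241 - 47^2)/1 = 32/1 = 32, a_1 = floor((47 + 47)/32) = 2.
  m_2 = 32*2 - 47 = 17, d_2 = (2241 - 17^2)/32 = 1952/32 = 61, a_2 = floor((47 + 17)/61) = 1.
  m_3 = 61*1 - 17 = 44, d_3 = (2241 - 44^2)/61 = 305/61 = 5, a_3 = floor((47 + 44)/5) = 18.
  m_4 = 5*18 - 44 = 46, d_4 = (2241 - 46^2)/5 = 125/5 = 25, a_4 = floor((47 + 46)/25) = 3.
  m_5 = 25*3 - 46 = 29, d_5 = (2241 - 29^2)/25 = 1400/25 = 56, a_5 = floor((47 + 29)/56) = 1.
  m_6 = 56*1 - 29 = 27, d_6 = (2241 - 27^2)/56 = 1512/56 = 27, a_6 = floor((47 + 27)/27) = 2.
  m_7 = 27*2 - 27 = 27, d_7 = (2241 - 27^2)/27 = 1512/27 = 56, a_7 = floor((47 + 27)/56) = 1.
  m_8 = 56*1 - 27 = 29, d_8 = (2241 - 29^2)/56 = 1400/56 = 25, a_8 = floor((47 + 29)/25) = 3.
  m_9 = 25*3 - 29 = 46, d_9 = (2241 - 46^2)/25 = 125/25 = 5, a_9 = floor((47 + 46)/5) = 18.
  m_10 = 5*18 - 46 = 44, d_10 = (2241 - 44^2)/5 = 305/5 = 61, a_10 = floor((47 + 44)/61) = 1.
  m_11 = 61*1 - 44 = 17, d_11 = (2241 - 17^2)/61 = 1952/61 = 32, a_11 = floor((47 + 17)/32) = 2.
  m_12 = 32*2 - 17 = 47, d_12 = (2241 - 47^2)/32 = 32/32 = 1, a_12 = floor((47 + 47)/1) = 94.
  m_13 = 1*94 - 47 = 47, d_13 = (2241 - 47^2)/1 = 32/1 = 32: (m_13, d_13) = (m_1, d_1) = (47, 32), so from here the quotients repeat a_1, ..., a_12; the period length is 12.
Hence the expansion of sqrt(2241) is a_0 = 47 followed by the repeating block 2, 1, 18, 3, 1, 2, 1, 3, 18, 1, 2, 94 (period 12).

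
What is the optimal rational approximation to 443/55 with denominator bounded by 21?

145/18

Expand x = 443/55 as a continued fraction with the Euclidean algorithm:
  443 = 8*55 + 3, so a_0 = 8.
  55 = 18*3 + 1, so a_1 = 18.
  3 = 3*1 + 0, so a_2 = 3.
so x = [8; 18, 3].
Convergents (p_i = a_i*p_{i-1} + p_{i-2}, q_i = a_i*q_{i-1} + q_{i-2} with p_{-2}=0, p_{-1}=1, q_{-2}=1, q_{-1}=0), until the denominator exceeds 21:
  i=0: a_0=8, p_0 = 8*1 + 0 = 8, q_0 = 8*0 + 1 = 1.
  i=1: a_1=18, p_1 = 18*8 + 1 = 145, q_1 = 18*1 + 0 = 18.
  i=2: a_2=3, p_2 = 3*145 + 8 = 443, q_2 = 3*18 + 1 = 55.
q_2 = 55 > 21, so the last convergent with denominator <= 21 is p_1/q_1 = 145/18.
The closest fraction with denominator <= 21 is either p_1/q_1 or the intermediate fraction (k*p_1 + p_0)/(k*q_1 + q_0) with the largest k >= 1 whose denominator stays <= 21; these approach x as k grows, and every other convergent or intermediate fraction in range is farther away.
Largest k: floor((21 - q_0)/q_1) = floor((21 - 1)/18) = 1.
That gives (1*145 + 8)/(1*18 + 1) = 153/19.
Compare the errors: |x - 145/18| = |443*18 - 145*55|/(55*18) = 1/990, and |x - 153/19| = |443*19 - 153*55|/(55*19) = 2/1045.
Cross-multiplying, 1*1045 = 1045 < 1980 = 2*990, so 1/990 is smaller: the convergent 145/18 is closer to x than 153/19.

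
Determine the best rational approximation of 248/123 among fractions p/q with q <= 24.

2/1

Expand x = 248/123 as a continued fraction with the Euclidean algorithm:
  248 = 2*123 + 2, so a_0 = 2.
  123 = 61*2 + 1, so a_1 = 61.
  2 = 2*1 + 0, so a_2 = 2.
so x = [2; 61, 2].
Convergents (p_i = a_i*p_{i-1} + p_{i-2}, q_i = a_i*q_{i-1} + q_{i-2} with p_{-2}=0, p_{-1}=1, q_{-2}=1, q_{-1}=0), until the denominator exceeds 24:
  i=0: a_0=2, p_0 = 2*1 + 0 = 2, q_0 = 2*0 + 1 = 1.
  i=1: a_1=61, p_1 = 61*2 + 1 = 123, q_1 = 61*1 + 0 = 61.
q_1 = 61 > 24, so the last convergent with denominator <= 24 is p_0/q_0 = 2/1.
The closest fraction with denominator <= 24 is either p_0/q_0 or the intermediate fraction (k*p_0 + p_{-1})/(k*q_0 + q_{-1}) with the largest k >= 1 whose denominator stays <= 24; these approach x as k grows, and every other convergent or intermediate fraction in range is farther away.
Largest k: floor((24 - q_{-1})/q_0) = floor((24 - 0)/1) = 24 (using the seeds p_{-1} = 1, q_{-1} = 0).
That gives (24*2 + 1)/(24*1 + 0) = 49/24.
Compare the errors: |x - 2/1| = |248*1 - 2*123|/(123*1) = 2/123, and |x - 49/24| = |248*24 - 49*123|/(123*24) = 75/2952.
Cross-multiplying, 2*2952 = 5904 < 9225 = 75*123, so 2/123 is smaller: the convergent 2/1 is closer to x than 49/24.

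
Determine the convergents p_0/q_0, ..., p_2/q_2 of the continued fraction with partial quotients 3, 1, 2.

3/1, 4/1, 11/3

Using the convergent recurrence p_i = a_i*p_{i-1} + p_{i-2}, q_i = a_i*q_{i-1} + q_{i-2} with p_{-2}=0, p_{-1}=1, q_{-2}=1, q_{-1}=0:
  i=0: a_0=3, p_0 = 3*1 + 0 = 3, q_0 = 3*0 + 1 = 1.
  i=1: a_1=1, p_1 = 1*3 + 1 = 4, q_1 = 1*1 + 0 = 1.
  i=2: a_2=2, p_2 = 2*4 + 3 = 11, q_2 = 2*1 + 1 = 3.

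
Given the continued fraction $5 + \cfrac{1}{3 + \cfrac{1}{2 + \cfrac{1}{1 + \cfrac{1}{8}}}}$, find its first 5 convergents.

5/1, 16/3, 37/7, 53/10, 461/87

Using the convergent recurrence p_i = a_i*p_{i-1} + p_{i-2}, q_i = a_i*q_{i-1} + q_{i-2} with p_{-2}=0, p_{-1}=1, q_{-2}=1, q_{-1}=0:
  i=0: a_0=5, p_0 = 5*1 + 0 = 5, q_0 = 5*0 + 1 = 1.
  i=1: a_1=3, p_1 = 3*5 + 1 = 16, q_1 = 3*1 + 0 = 3.
  i=2: a_2=2, p_2 = 2*16 + 5 = 37, q_2 = 2*3 + 1 = 7.
  i=3: a_3=1, p_3 = 1*37 + 16 = 53, q_3 = 1*7 + 3 = 10.
  i=4: a_4=8, p_4 = 8*53 + 37 = 461, q_4 = 8*10 + 7 = 87.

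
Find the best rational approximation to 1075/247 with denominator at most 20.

74/17

Expand x = 1075/247 as a continued fraction with the Euclidean algorithm:
  1075 = 4*247 + 87, so a_0 = 4.
  247 = 2*87 + 73, so a_1 = 2.
  87 = 1*73 + 14, so a_2 = 1.
  73 = 5*14 + 3, so a_3 = 5.
  14 = 4*3 + 2, so a_4 = 4.
  3 = 1*2 + 1, so a_5 = 1.
  2 = 2*1 + 0, so a_6 = 2.
so x = [4; 2, 1, 5, 4, 1, 2].
Convergents (p_i = a_i*p_{i-1} + p_{i-2}, q_i = a_i*q_{i-1} + q_{i-2} with p_{-2}=0, p_{-1}=1, q_{-2}=1, q_{-1}=0), until the denominator exceeds 20:
  i=0: a_0=4, p_0 = 4*1 + 0 = 4, q_0 = 4*0 + 1 = 1.
  i=1: a_1=2, p_1 = 2*4 + 1 = 9, q_1 = 2*1 + 0 = 2.
  i=2: a_2=1, p_2 = 1*9 + 4 = 13, q_2 = 1*2 + 1 = 3.
  i=3: a_3=5, p_3 = 5*13 + 9 = 74, q_3 = 5*3 + 2 = 17.
  i=4: a_4=4, p_4 = 4*74 + 13 = 309, q_4 = 4*17 + 3 = 71.
q_4 = 71 > 20, so the last convergent with denominator <= 20 is p_3/q_3 = 74/17.
The closest fraction with denominator <= 20 is either p_3/q_3 or the intermediate fraction (k*p_3 + p_2)/(k*q_3 + q_2) with the largest k >= 1 whose denominator stays <= 20; these approach x as k grows, and every other convergent or intermediate fraction in range is farther away.
Largest k: floor((20 - q_2)/q_3) = floor((20 - 3)/17) = 1.
That gives (1*74 + 13)/(1*17 + 3) = 87/20.
Compare the errors: |x - 74/17| = |1075*17 - 74*247|/(247*17) = 3/4199, and |x - 87/20| = |1075*20 - 87*247|/(247*20) = 11/4940.
Cross-multiplying, 3*4940 = 14820 < 46189 = 11*4199, so 3/4199 is smaller: the convergent 74/17 is closer to x than 87/20.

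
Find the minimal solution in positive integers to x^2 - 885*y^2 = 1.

(x, y) = (119, 4)

First expand sqrt(885) as a continued fraction. With x_i = (sqrt(885) + m_i)/d_i and (m_0, d_0) = (0, 1): a_0 = floor(sqrt(885)) = 29, since 29^2 = 841 <= 885 < 900 = 30^2.
Iterate m_{i+1} = d_i*a_i - m_i, d_{i+1} = (885 - m_{i+1}^2)/d_i, a_{i+1} = floor((a_0 + m_{i+1})/d_{i+1}):
  m_1 = 1*29 - 0 = 29, d_1 = (885 - 29^2)/1 = 44/1 = 44, a_1 = floor((29 + 29)/44) = 1.
  m_2 = 44*1 - 29 = 15, d_2 = (885 - 15^2)/44 = 660/44 = 15, a_2 = floor((29 + 15)/15) = 2.
  m_3 = 15*2 - 15 = 15, d_3 = (885 - 15^2)/15 = 660/15 = 44, a_3 = floor((29 + 15)/44) = 1.
  m_4 = 44*1 - 15 = 29, d_4 = (885 - 29^2)/44 = 44/44 = 1, a_4 = floor((29 + 29)/1) = 58.
  m_5 = 1*58 - 29 = 29, d_5 = (885 - 29^2)/1 = 44/1 = 44: (m_5, d_5) = (m_1, d_1) = (29, 44), so from here the quotients repeat a_1, ..., a_4; the period length is 4.
So sqrt(885) = [29; (1, 2, 1, 58)] with period length k = 4.
k is even, so the fundamental solution of x^2 - 885y^2 = 1 is (p_{k-1}, q_{k-1}) = (p_3, q_3); compute convergents through index 3.
Convergents (p_i = a_i*p_{i-1} + p_{i-2}, q_i = a_i*q_{i-1} + q_{i-2} with p_{-2}=0, p_{-1}=1, q_{-2}=1, q_{-1}=0):
  i=0: a_0=29, p_0 = 29*1 + 0 = 29, q_0 = 29*0 + 1 = 1.
  i=1: a_1=1, p_1 = 1*29 + 1 = 30, q_1 = 1*1 + 0 = 1.
  i=2: a_2=2, p_2 = 2*30 + 29 = 89, q_2 = 2*1 + 1 = 3.
  i=3: a_3=1, p_3 = 1*89 + 30 = 119, q_3 = 1*3 + 1 = 4.
Check: 119^2 - 885*4^2 = 14161 - 14160 = 1, so (x, y) = (119, 4) solves the equation, and by the theorem it is the least positive solution.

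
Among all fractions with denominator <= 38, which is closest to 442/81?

Expand x = 442/81 as a continued fraction with the Euclidean algorithm:
  442 = 5*81 + 37, so a_0 = 5.
  81 = 2*37 + 7, so a_1 = 2.
  37 = 5*7 + 2, so a_2 = 5.
  7 = 3*2 + 1, so a_3 = 3.
  2 = 2*1 + 0, so a_4 = 2.
so x = [5; 2, 5, 3, 2].
Convergents (p_i = a_i*p_{i-1} + p_{i-2}, q_i = a_i*q_{i-1} + q_{i-2} with p_{-2}=0, p_{-1}=1, q_{-2}=1, q_{-1}=0), until the denominator exceeds 38:
  i=0: a_0=5, p_0 = 5*1 + 0 = 5, q_0 = 5*0 + 1 = 1.
  i=1: a_1=2, p_1 = 2*5 + 1 = 11, q_1 = 2*1 + 0 = 2.
  i=2: a_2=5, p_2 = 5*11 + 5 = 60, q_2 = 5*2 + 1 = 11.
  i=3: a_3=3, p_3 = 3*60 + 11 = 191, q_3 = 3*11 + 2 = 35.
  i=4: a_4=2, p_4 = 2*191 + 60 = 442, q_4 = 2*35 + 11 = 81.
q_4 = 81 > 38, so the last convergent with denominator <= 38 is p_3/q_3 = 191/35.
The closest fraction with denominator <= 38 is either p_3/q_3 or the intermediate fraction (k*p_3 + p_2)/(k*q_3 + q_2) with the largest k >= 1 whose denominator stays <= 38; these approach x as k grows, and every other convergent or intermediate fraction in range is farther away.
Largest k: floor((38 - q_2)/q_3) = floor((38 - 11)/35) = 0.
Since k = 0, no intermediate fraction beyond p_3/q_3 has denominator <= 38, so the convergent 191/35 is the closest (its error is |442*35 - 191*81|/(81*35) = 1/2835).

191/35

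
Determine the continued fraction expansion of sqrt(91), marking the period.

[9; (1, 1, 5, 1, 5, 1, 1, 18)]

Write x_i = (sqrt(91) + m_i)/d_i with (m_0, d_0) = (0, 1). a_0 = floor(sqrt(91)) = 9, since 9^2 = 81 <= 91 < 100 = 10^2.
Iterate m_{i+1} = d_i*a_i - m_i, d_{i+1} = (91 - m_{i+1}^2)/d_i, a_{i+1} = floor((a_0 + m_{i+1})/d_{i+1}):
  m_1 = 1*9 - 0 = 9, d_1 = (91 - 9^2)/1 = 10/1 = 10, a_1 = floor((9 + 9)/10) = 1.
  m_2 = 10*1 - 9 = 1, d_2 = (91 - 1^2)/10 = 90/10 = 9, a_2 = floor((9 + 1)/9) = 1.
  m_3 = 9*1 - 1 = 8, d_3 = (91 - 8^2)/9 = 27/9 = 3, a_3 = floor((9 + 8)/3) = 5.
  m_4 = 3*5 - 8 = 7, d_4 = (91 - 7^2)/3 = 42/3 = 14, a_4 = floor((9 + 7)/14) = 1.
  m_5 = 14*1 - 7 = 7, d_5 = (91 - 7^2)/14 = 42/14 = 3, a_5 = floor((9 + 7)/3) = 5.
  m_6 = 3*5 - 7 = 8, d_6 = (91 - 8^2)/3 = 27/3 = 9, a_6 = floor((9 + 8)/9) = 1.
  m_7 = 9*1 - 8 = 1, d_7 = (91 - 1^2)/9 = 90/9 = 10, a_7 = floor((9 + 1)/10) = 1.
  m_8 = 10*1 - 1 = 9, d_8 = (91 - 9^2)/10 = 10/10 = 1, a_8 = floor((9 + 9)/1) = 18.
  m_9 = 1*18 - 9 = 9, d_9 = (91 - 9^2)/1 = 10/1 = 10: (m_9, d_9) = (m_1, d_1) = (9, 10), so from here the quotients repeat a_1, ..., a_8; the period length is 8.
Hence the expansion of sqrt(91) is a_0 = 9 followed by the repeating block 1, 1, 5, 1, 5, 1, 1, 18 (period 8).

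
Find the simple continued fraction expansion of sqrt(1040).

[32; (4, 64)]

Write x_i = (sqrt(1040) + m_i)/d_i with (m_0, d_0) = (0, 1). a_0 = floor(sqrt(1040)) = 32, since 32^2 = 1024 <= 1040 < 1089 = 33^2.
Iterate m_{i+1} = d_i*a_i - m_i, d_{i+1} = (1040 - m_{i+1}^2)/d_i, a_{i+1} = floor((a_0 + m_{i+1})/d_{i+1}):
  m_1 = 1*32 - 0 = 32, d_1 = (1040 - 32^2)/1 = 16/1 = 16, a_1 = floor((32 + 32)/16) = 4.
  m_2 = 16*4 - 32 = 32, d_2 = (1040 - 32^2)/16 = 16/16 = 1, a_2 = floor((32 + 32)/1) = 64.
  m_3 = 1*64 - 32 = 32, d_3 = (1040 - 32^2)/1 = 16/1 = 16: (m_3, d_3) = (m_1, d_1) = (32, 16), so from here the quotients repeat a_1, a_2; the period length is 2.
Hence the expansion of sqrt(1040) is a_0 = 32 followed by the repeating block 4, 64 (period 2).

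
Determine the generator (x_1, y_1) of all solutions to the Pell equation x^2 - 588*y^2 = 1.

(x, y) = (97, 4)

First expand sqrt(588) as a continued fraction. With x_i = (sqrt(588) + m_i)/d_i and (m_0, d_0) = (0, 1): a_0 = floor(sqrt(588)) = 24, since 24^2 = 576 <= 588 < 625 = 25^2.
Iterate m_{i+1} = d_i*a_i - m_i, d_{i+1} = (588 - m_{i+1}^2)/d_i, a_{i+1} = floor((a_0 + m_{i+1})/d_{i+1}):
  m_1 = 1*24 - 0 = 24, d_1 = (588 - 24^2)/1 = 12/1 = 12, a_1 = floor((24 + 24)/12) = 4.
  m_2 = 12*4 - 24 = 24, d_2 = (588 - 24^2)/12 = 12/12 = 1, a_2 = floor((24 + 24)/1) = 48.
  m_3 = 1*48 - 24 = 24, d_3 = (588 - 24^2)/1 = 12/1 = 12: (m_3, d_3) = (m_1, d_1) = (24, 12), so from here the quotients repeat a_1, a_2; the period length is 2.
So sqrt(588) = [24; (4, 48)] with period length k = 2.
k is even, so the fundamental solution of x^2 - 588y^2 = 1 is (p_{k-1}, q_{k-1}) = (p_1, q_1); compute convergents through index 1.
Convergents (p_i = a_i*p_{i-1} + p_{i-2}, q_i = a_i*q_{i-1} + q_{i-2} with p_{-2}=0, p_{-1}=1, q_{-2}=1, q_{-1}=0):
  i=0: a_0=24, p_0 = 24*1 + 0 = 24, q_0 = 24*0 + 1 = 1.
  i=1: a_1=4, p_1 = 4*24 + 1 = 97, q_1 = 4*1 + 0 = 4.
Check: 97^2 - 588*4^2 = 9409 - 9408 = 1, so (x, y) = (97, 4) solves the equation, and by the theorem it is the least positive solution.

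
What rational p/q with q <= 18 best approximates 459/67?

Expand x = 459/67 as a continued fraction with the Euclidean algorithm:
  459 = 6*67 + 57, so a_0 = 6.
  67 = 1*57 + 10, so a_1 = 1.
  57 = 5*10 + 7, so a_2 = 5.
  10 = 1*7 + 3, so a_3 = 1.
  7 = 2*3 + 1, so a_4 = 2.
  3 = 3*1 + 0, so a_5 = 3.
so x = [6; 1, 5, 1, 2, 3].
Convergents (p_i = a_i*p_{i-1} + p_{i-2}, q_i = a_i*q_{i-1} + q_{i-2} with p_{-2}=0, p_{-1}=1, q_{-2}=1, q_{-1}=0), until the denominator exceeds 18:
  i=0: a_0=6, p_0 = 6*1 + 0 = 6, q_0 = 6*0 + 1 = 1.
  i=1: a_1=1, p_1 = 1*6 + 1 = 7, q_1 = 1*1 + 0 = 1.
  i=2: a_2=5, p_2 = 5*7 + 6 = 41, q_2 = 5*1 + 1 = 6.
  i=3: a_3=1, p_3 = 1*41 + 7 = 48, q_3 = 1*6 + 1 = 7.
  i=4: a_4=2, p_4 = 2*48 + 41 = 137, q_4 = 2*7 + 6 = 20.
q_4 = 20 > 18, so the last convergent with denominator <= 18 is p_3/q_3 = 48/7.
The closest fraction with denominator <= 18 is either p_3/q_3 or the intermediate fraction (k*p_3 + p_2)/(k*q_3 + q_2) with the largest k >= 1 whose denominator stays <= 18; these approach x as k grows, and every other convergent or intermediate fraction in range is farther away.
Largest k: floor((18 - q_2)/q_3) = floor((18 - 6)/7) = 1.
That gives (1*48 + 41)/(1*7 + 6) = 89/13.
Compare the errors: |x - 48/7| = |459*7 - 48*67|/(67*7) = 3/469, and |x - 89/13| = |459*13 - 89*67|/(67*13) = 4/871.
Cross-multiplying, 4*469 = 1876 < 2613 = 3*871, so 4/871 is smaller: the intermediate fraction 89/13 is closer to x than 48/7.

89/13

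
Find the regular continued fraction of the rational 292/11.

[26; 1, 1, 5]

Run the Euclidean algorithm on 292 and 11; the successive quotients are the partial quotients a_0, a_1, ... (each step inverts the fractional part left over by the previous one):
  292 = 26*11 + 6, so a_0 = 26.
  11 = 1*6 + 5, so a_1 = 1.
  6 = 1*5 + 1, so a_2 = 1.
  5 = 5*1 + 0, so a_3 = 5.
The remainder reaches 0 after 4 divisions, so the expansion has 4 partial quotients, read off in order.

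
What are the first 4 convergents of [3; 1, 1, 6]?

Using the convergent recurrence p_i = a_i*p_{i-1} + p_{i-2}, q_i = a_i*q_{i-1} + q_{i-2} with p_{-2}=0, p_{-1}=1, q_{-2}=1, q_{-1}=0:
  i=0: a_0=3, p_0 = 3*1 + 0 = 3, q_0 = 3*0 + 1 = 1.
  i=1: a_1=1, p_1 = 1*3 + 1 = 4, q_1 = 1*1 + 0 = 1.
  i=2: a_2=1, p_2 = 1*4 + 3 = 7, q_2 = 1*1 + 1 = 2.
  i=3: a_3=6, p_3 = 6*7 + 4 = 46, q_3 = 6*2 + 1 = 13.

3/1, 4/1, 7/2, 46/13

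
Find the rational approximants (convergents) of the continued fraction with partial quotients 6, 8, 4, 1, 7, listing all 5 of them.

Using the convergent recurrence p_i = a_i*p_{i-1} + p_{i-2}, q_i = a_i*q_{i-1} + q_{i-2} with p_{-2}=0, p_{-1}=1, q_{-2}=1, q_{-1}=0:
  i=0: a_0=6, p_0 = 6*1 + 0 = 6, q_0 = 6*0 + 1 = 1.
  i=1: a_1=8, p_1 = 8*6 + 1 = 49, q_1 = 8*1 + 0 = 8.
  i=2: a_2=4, p_2 = 4*49 + 6 = 202, q_2 = 4*8 + 1 = 33.
  i=3: a_3=1, p_3 = 1*202 + 49 = 251, q_3 = 1*33 + 8 = 41.
  i=4: a_4=7, p_4 = 7*251 + 202 = 1959, q_4 = 7*41 + 33 = 320.

6/1, 49/8, 202/33, 251/41, 1959/320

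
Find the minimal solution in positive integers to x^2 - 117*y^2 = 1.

First expand sqrt(117) as a continued fraction. With x_i = (sqrt(117) + m_i)/d_i and (m_0, d_0) = (0, 1): a_0 = floor(sqrt(117)) = 10, since 10^2 = 100 <= 117 < 121 = 11^2.
Iterate m_{i+1} = d_i*a_i - m_i, d_{i+1} = (117 - m_{i+1}^2)/d_i, a_{i+1} = floor((a_0 + m_{i+1})/d_{i+1}):
  m_1 = 1*10 - 0 = 10, d_1 = (117 - 10^2)/1 = 17/1 = 17, a_1 = floor((10 + 10)/17) = 1.
  m_2 = 17*1 - 10 = 7, d_2 = (117 - 7^2)/17 = 68/17 = 4, a_2 = floor((10 + 7)/4) = 4.
  m_3 = 4*4 - 7 = 9, d_3 = (117 - 9^2)/4 = 36/4 = 9, a_3 = floor((10 + 9)/9) = 2.
  m_4 = 9*2 - 9 = 9, d_4 = (117 - 9^2)/9 = 36/9 = 4, a_4 = floor((10 + 9)/4) = 4.
  m_5 = 4*4 - 9 = 7, d_5 = (117 - 7^2)/4 = 68/4 = 17, a_5 = floor((10 + 7)/17) = 1.
  m_6 = 17*1 - 7 = 10, d_6 = (117 - 10^2)/17 = 17/17 = 1, a_6 = floor((10 + 10)/1) = 20.
  m_7 = 1*20 - 10 = 10, d_7 = (117 - 10^2)/1 = 17/1 = 17: (m_7, d_7) = (m_1, d_1) = (10, 17), so from here the quotients repeat a_1, ..., a_6; the period length is 6.
So sqrt(117) = [10; (1, 4, 2, 4, 1, 20)] with period length k = 6.
k is even, so the fundamental solution of x^2 - 117y^2 = 1 is (p_{k-1}, q_{k-1}) = (p_5, q_5); compute convergents through index 5.
Convergents (p_i = a_i*p_{i-1} + p_{i-2}, q_i = a_i*q_{i-1} + q_{i-2} with p_{-2}=0, p_{-1}=1, q_{-2}=1, q_{-1}=0):
  i=0: a_0=10, p_0 = 10*1 + 0 = 10, q_0 = 10*0 + 1 = 1.
  i=1: a_1=1, p_1 = 1*10 + 1 = 11, q_1 = 1*1 + 0 = 1.
  i=2: a_2=4, p_2 = 4*11 + 10 = 54, q_2 = 4*1 + 1 = 5.
  i=3: a_3=2, p_3 = 2*54 + 11 = 119, q_3 = 2*5 + 1 = 11.
  i=4: a_4=4, p_4 = 4*119 + 54 = 530, q_4 = 4*11 + 5 = 49.
  i=5: a_5=1, p_5 = 1*530 + 119 = 649, q_5 = 1*49 + 11 = 60.
Check: 649^2 - 117*60^2 = 421201 - 421200 = 1, so (x, y) = (649, 60) solves the equation, and by the theorem it is the least positive solution.

(x, y) = (649, 60)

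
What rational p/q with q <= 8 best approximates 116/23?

Expand x = 116/23 as a continued fraction with the Euclidean algorithm:
  116 = 5*23 + 1, so a_0 = 5.
  23 = 23*1 + 0, so a_1 = 23.
so x = [5; 23].
Convergents (p_i = a_i*p_{i-1} + p_{i-2}, q_i = a_i*q_{i-1} + q_{i-2} with p_{-2}=0, p_{-1}=1, q_{-2}=1, q_{-1}=0), until the denominator exceeds 8:
  i=0: a_0=5, p_0 = 5*1 + 0 = 5, q_0 = 5*0 + 1 = 1.
  i=1: a_1=23, p_1 = 23*5 + 1 = 116, q_1 = 23*1 + 0 = 23.
q_1 = 23 > 8, so the last convergent with denominator <= 8 is p_0/q_0 = 5/1.
The closest fraction with denominator <= 8 is either p_0/q_0 or the intermediate fraction (k*p_0 + p_{-1})/(k*q_0 + q_{-1}) with the largest k >= 1 whose denominator stays <= 8; these approach x as k grows, and every other convergent or intermediate fraction in range is farther away.
Largest k: floor((8 - q_{-1})/q_0) = floor((8 - 0)/1) = 8 (using the seeds p_{-1} = 1, q_{-1} = 0).
That gives (8*5 + 1)/(8*1 + 0) = 41/8.
Compare the errors: |x - 5/1| = |116*1 - 5*23|/(23*1) = 1/23, and |x - 41/8| = |116*8 - 41*23|/(23*8) = 15/184.
Cross-multiplying, 1*184 = 184 < 345 = 15*23, so 1/23 is smaller: the convergent 5/1 is closer to x than 41/8.

5/1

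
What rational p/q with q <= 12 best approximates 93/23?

Expand x = 93/23 as a continued fraction with the Euclidean algorithm:
  93 = 4*23 + 1, so a_0 = 4.
  23 = 23*1 + 0, so a_1 = 23.
so x = [4; 23].
Convergents (p_i = a_i*p_{i-1} + p_{i-2}, q_i = a_i*q_{i-1} + q_{i-2} with p_{-2}=0, p_{-1}=1, q_{-2}=1, q_{-1}=0), until the denominator exceeds 12:
  i=0: a_0=4, p_0 = 4*1 + 0 = 4, q_0 = 4*0 + 1 = 1.
  i=1: a_1=23, p_1 = 23*4 + 1 = 93, q_1 = 23*1 + 0 = 23.
q_1 = 23 > 12, so the last convergent with denominator <= 12 is p_0/q_0 = 4/1.
The closest fraction with denominator <= 12 is either p_0/q_0 or the intermediate fraction (k*p_0 + p_{-1})/(k*q_0 + q_{-1}) with the largest k >= 1 whose denominator stays <= 12; these approach x as k grows, and every other convergent or intermediate fraction in range is farther away.
Largest k: floor((12 - q_{-1})/q_0) = floor((12 - 0)/1) = 12 (using the seeds p_{-1} = 1, q_{-1} = 0).
That gives (12*4 + 1)/(12*1 + 0) = 49/12.
Compare the errors: |x - 4/1| = |93*1 - 4*23|/(23*1) = 1/23, and |x - 49/12| = |93*12 - 49*23|/(23*12) = 11/276.
Cross-multiplying, 11*23 = 253 < 276 = 1*276, so 11/276 is smaller: the intermediate fraction 49/12 is closer to x than 4/1.

49/12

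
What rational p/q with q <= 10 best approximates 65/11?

59/10

Expand x = 65/11 as a continued fraction with the Euclidean algorithm:
  65 = 5*11 + 10, so a_0 = 5.
  11 = 1*10 + 1, so a_1 = 1.
  10 = 10*1 + 0, so a_2 = 10.
so x = [5; 1, 10].
Convergents (p_i = a_i*p_{i-1} + p_{i-2}, q_i = a_i*q_{i-1} + q_{i-2} with p_{-2}=0, p_{-1}=1, q_{-2}=1, q_{-1}=0), until the denominator exceeds 10:
  i=0: a_0=5, p_0 = 5*1 + 0 = 5, q_0 = 5*0 + 1 = 1.
  i=1: a_1=1, p_1 = 1*5 + 1 = 6, q_1 = 1*1 + 0 = 1.
  i=2: a_2=10, p_2 = 10*6 + 5 = 65, q_2 = 10*1 + 1 = 11.
q_2 = 11 > 10, so the last convergent with denominator <= 10 is p_1/q_1 = 6/1.
The closest fraction with denominator <= 10 is either p_1/q_1 or the intermediate fraction (k*p_1 + p_0)/(k*q_1 + q_0) with the largest k >= 1 whose denominator stays <= 10; these approach x as k grows, and every other convergent or intermediate fraction in range is farther away.
Largest k: floor((10 - q_0)/q_1) = floor((10 - 1)/1) = 9.
That gives (9*6 + 5)/(9*1 + 1) = 59/10.
Compare the errors: |x - 6/1| = |65*1 - 6*11|/(11*1) = 1/11, and |x - 59/10| = |65*10 - 59*11|/(11*10) = 1/110.
Cross-multiplying, 1*11 = 11 < 110 = 1*110, so 1/110 is smaller: the intermediate fraction 59/10 is closer to x than 6/1.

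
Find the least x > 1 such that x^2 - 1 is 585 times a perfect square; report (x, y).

(x, y) = (33281, 1376)

First expand sqrt(585) as a continued fraction. With x_i = (sqrt(585) + m_i)/d_i and (m_0, d_0) = (0, 1): a_0 = floor(sqrt(585)) = 24, since 24^2 = 576 <= 585 < 625 = 25^2.
Iterate m_{i+1} = d_i*a_i - m_i, d_{i+1} = (585 - m_{i+1}^2)/d_i, a_{i+1} = floor((a_0 + m_{i+1})/d_{i+1}):
  m_1 = 1*24 - 0 = 24, d_1 = (585 - 24^2)/1 = 9/1 = 9, a_1 = floor((24 + 24)/9) = 5.
  m_2 = 9*5 - 24 = 21, d_2 = (585 - 21^2)/9 = 144/9 = 16, a_2 = floor((24 + 21)/16) = 2.
  m_3 = 16*2 - 21 = 11, d_3 = (585 - 11^2)/16 = 464/16 = 29, a_3 = floor((24 + 11)/29) = 1.
  m_4 = 29*1 - 11 = 18, d_4 = (585 - 18^2)/29 = 261/29 = 9, a_4 = floor((24 + 18)/9) = 4.
  m_5 = 9*4 - 18 = 18, d_5 = (585 - 18^2)/9 = 261/9 = 29, a_5 = floor((24 + 18)/29) = 1.
  m_6 = 29*1 - 18 = 11, d_6 = (585 - 11^2)/29 = 464/29 = 16, a_6 = floor((24 + 11)/16) = 2.
  m_7 = 16*2 - 11 = 21, d_7 = (585 - 21^2)/16 = 144/16 = 9, a_7 = floor((24 + 21)/9) = 5.
  m_8 = 9*5 - 21 = 24, d_8 = (585 - 24^2)/9 = 9/9 = 1, a_8 = floor((24 + 24)/1) = 48.
  m_9 = 1*48 - 24 = 24, d_9 = (585 - 24^2)/1 = 9/1 = 9: (m_9, d_9) = (m_1, d_1) = (24, 9), so from here the quotients repeat a_1, ..., a_8; the period length is 8.
So sqrt(585) = [24; (5, 2, 1, 4, 1, 2, 5, 48)] with period length k = 8.
k is even, so the fundamental solution of x^2 - 585y^2 = 1 is (p_{k-1}, q_{k-1}) = (p_7, q_7); compute convergents through index 7.
Convergents (p_i = a_i*p_{i-1} + p_{i-2}, q_i = a_i*q_{i-1} + q_{i-2} with p_{-2}=0, p_{-1}=1, q_{-2}=1, q_{-1}=0):
  i=0: a_0=24, p_0 = 24*1 + 0 = 24, q_0 = 24*0 + 1 = 1.
  i=1: a_1=5, p_1 = 5*24 + 1 = 121, q_1 = 5*1 + 0 = 5.
  i=2: a_2=2, p_2 = 2*121 + 24 = 266, q_2 = 2*5 + 1 = 11.
  i=3: a_3=1, p_3 = 1*266 + 121 = 387, q_3 = 1*11 + 5 = 16.
  i=4: a_4=4, p_4 = 4*387 + 266 = 1814, q_4 = 4*16 + 11 = 75.
  i=5: a_5=1, p_5 = 1*1814 + 387 = 2201, q_5 = 1*75 + 16 = 91.
  i=6: a_6=2, p_6 = 2*2201 + 1814 = 6216, q_6 = 2*91 + 75 = 257.
  i=7: a_7=5, p_7 = 5*6216 + 2201 = 33281, q_7 = 5*257 + 91 = 1376.
Check: 33281^2 - 585*1376^2 = 1107624961 - 1107624960 = 1, so (x, y) = (33281, 1376) solves the equation, and by the theorem it is the least positive solution.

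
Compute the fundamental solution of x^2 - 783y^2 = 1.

First expand sqrt(783) as a continued fraction. With x_i = (sqrt(783) + m_i)/d_i and (m_0, d_0) = (0, 1): a_0 = floor(sqrt(783)) = 27, since 27^2 = 729 <= 783 < 784 = 28^2.
Iterate m_{i+1} = d_i*a_i - m_i, d_{i+1} = (783 - m_{i+1}^2)/d_i, a_{i+1} = floor((a_0 + m_{i+1})/d_{i+1}):
  m_1 = 1*27 - 0 = 27, d_1 = (783 - 27^2)/1 = 54/1 = 54, a_1 = floor((27 + 27)/54) = 1.
  m_2 = 54*1 - 27 = 27, d_2 = (783 - 27^2)/54 = 54/54 = 1, a_2 = floor((27 + 27)/1) = 54.
  m_3 = 1*54 - 27 = 27, d_3 = (783 - 27^2)/1 = 54/1 = 54: (m_3, d_3) = (m_1, d_1) = (27, 54), so from here the quotients repeat a_1, a_2; the period length is 2.
So sqrt(783) = [27; (1, 54)] with period length k = 2.
k is even, so the fundamental solution of x^2 - 783y^2 = 1 is (p_{k-1}, q_{k-1}) = (p_1, q_1); compute convergents through index 1.
Convergents (p_i = a_i*p_{i-1} + p_{i-2}, q_i = a_i*q_{i-1} + q_{i-2} with p_{-2}=0, p_{-1}=1, q_{-2}=1, q_{-1}=0):
  i=0: a_0=27, p_0 = 27*1 + 0 = 27, q_0 = 27*0 + 1 = 1.
  i=1: a_1=1, p_1 = 1*27 + 1 = 28, q_1 = 1*1 + 0 = 1.
Check: 28^2 - 783*1^2 = 784 - 783 = 1, so (x, y) = (28, 1) solves the equation, and by the theorem it is the least positive solution.

(x, y) = (28, 1)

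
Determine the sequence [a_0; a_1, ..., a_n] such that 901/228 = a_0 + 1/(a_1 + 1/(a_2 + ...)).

Run the Euclidean algorithm on 901 and 228; the successive quotients are the partial quotients a_0, a_1, ... (each step inverts the fractional part left over by the previous one):
  901 = 3*228 + 217, so a_0 = 3.
  228 = 1*217 + 11, so a_1 = 1.
  217 = 19*11 + 8, so a_2 = 19.
  11 = 1*8 + 3, so a_3 = 1.
  8 = 2*3 + 2, so a_4 = 2.
  3 = 1*2 + 1, so a_5 = 1.
  2 = 2*1 + 0, so a_6 = 2.
The remainder reaches 0 after 7 divisions, so the expansion has 7 partial quotients, read off in order.

[3; 1, 19, 1, 2, 1, 2]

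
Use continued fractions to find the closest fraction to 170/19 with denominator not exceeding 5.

Expand x = 170/19 as a continued fraction with the Euclidean algorithm:
  170 = 8*19 + 18, so a_0 = 8.
  19 = 1*18 + 1, so a_1 = 1.
  18 = 18*1 + 0, so a_2 = 18.
so x = [8; 1, 18].
Convergents (p_i = a_i*p_{i-1} + p_{i-2}, q_i = a_i*q_{i-1} + q_{i-2} with p_{-2}=0, p_{-1}=1, q_{-2}=1, q_{-1}=0), until the denominator exceeds 5:
  i=0: a_0=8, p_0 = 8*1 + 0 = 8, q_0 = 8*0 + 1 = 1.
  i=1: a_1=1, p_1 = 1*8 + 1 = 9, q_1 = 1*1 + 0 = 1.
  i=2: a_2=18, p_2 = 18*9 + 8 = 170, q_2 = 18*1 + 1 = 19.
q_2 = 19 > 5, so the last convergent with denominator <= 5 is p_1/q_1 = 9/1.
The closest fraction with denominator <= 5 is either p_1/q_1 or the intermediate fraction (k*p_1 + p_0)/(k*q_1 + q_0) with the largest k >= 1 whose denominator stays <= 5; these approach x as k grows, and every other convergent or intermediate fraction in range is farther away.
Largest k: floor((5 - q_0)/q_1) = floor((5 - 1)/1) = 4.
That gives (4*9 + 8)/(4*1 + 1) = 44/5.
Compare the errors: |x - 9/1| = |170*1 - 9*19|/(19*1) = 1/19, and |x - 44/5| = |170*5 - 44*19|/(19*5) = 14/95.
Cross-multiplying, 1*95 = 95 < 266 = 14*19, so 1/19 is smaller: the convergent 9/1 is closer to x than 44/5.

9/1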